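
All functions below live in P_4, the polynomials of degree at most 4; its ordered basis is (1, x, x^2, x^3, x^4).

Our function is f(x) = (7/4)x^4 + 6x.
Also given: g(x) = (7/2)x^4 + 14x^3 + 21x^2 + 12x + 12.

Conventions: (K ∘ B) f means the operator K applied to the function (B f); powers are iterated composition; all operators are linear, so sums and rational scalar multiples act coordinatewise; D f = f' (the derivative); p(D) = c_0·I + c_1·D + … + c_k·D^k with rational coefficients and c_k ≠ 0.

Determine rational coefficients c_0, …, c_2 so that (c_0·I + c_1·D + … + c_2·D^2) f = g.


D^0 f = (7/4)x^4 + 6x
D^1 f = 7x^3 + 6
D^2 f = 21x^2
matching coefficients of g against c_0 f + c_1 Df + … from the top degree down determines the c_i
solution: c_0 = 2, c_1 = 2, c_2 = 1

c_0 = 2, c_1 = 2, c_2 = 1


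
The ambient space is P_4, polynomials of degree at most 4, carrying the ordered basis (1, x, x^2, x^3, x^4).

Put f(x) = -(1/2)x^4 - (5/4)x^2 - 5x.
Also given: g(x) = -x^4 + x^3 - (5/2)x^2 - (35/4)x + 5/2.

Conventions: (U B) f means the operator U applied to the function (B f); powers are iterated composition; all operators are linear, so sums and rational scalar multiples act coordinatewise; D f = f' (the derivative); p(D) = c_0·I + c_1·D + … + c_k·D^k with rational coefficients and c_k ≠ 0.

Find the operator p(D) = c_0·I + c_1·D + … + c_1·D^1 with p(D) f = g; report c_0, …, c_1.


c_0 = 2, c_1 = -1/2

D^0 f = -(1/2)x^4 - (5/4)x^2 - 5x
D^1 f = -2x^3 - (5/2)x - 5
matching coefficients of g against c_0 f + c_1 Df + … from the top degree down determines the c_i
solution: c_0 = 2, c_1 = -1/2


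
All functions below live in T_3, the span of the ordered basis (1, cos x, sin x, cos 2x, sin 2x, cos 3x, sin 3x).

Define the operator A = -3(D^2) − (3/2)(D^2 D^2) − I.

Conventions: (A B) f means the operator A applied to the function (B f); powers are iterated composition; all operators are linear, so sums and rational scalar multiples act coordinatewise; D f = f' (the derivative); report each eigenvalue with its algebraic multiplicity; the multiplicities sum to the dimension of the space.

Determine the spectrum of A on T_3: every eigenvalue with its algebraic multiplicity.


image of 1: -1
image of cos x: (1/2)cos x
image of sin x: (1/2)sin x
image of cos 2x: -13cos 2x
image of sin 2x: -13sin 2x
image of cos 3x: -(191/2)cos 3x
image of sin 3x: -(191/2)sin 3x
the matrix is diagonal; its diagonal is (-1, 1/2, 1/2, -13, -13, -191/2, -191/2)
for a triangular matrix the eigenvalues are the diagonal entries, with algebraic multiplicity their repetition count

λ = -191/2 (multiplicity 2), λ = -13 (multiplicity 2), λ = -1 (multiplicity 1), λ = 1/2 (multiplicity 2)


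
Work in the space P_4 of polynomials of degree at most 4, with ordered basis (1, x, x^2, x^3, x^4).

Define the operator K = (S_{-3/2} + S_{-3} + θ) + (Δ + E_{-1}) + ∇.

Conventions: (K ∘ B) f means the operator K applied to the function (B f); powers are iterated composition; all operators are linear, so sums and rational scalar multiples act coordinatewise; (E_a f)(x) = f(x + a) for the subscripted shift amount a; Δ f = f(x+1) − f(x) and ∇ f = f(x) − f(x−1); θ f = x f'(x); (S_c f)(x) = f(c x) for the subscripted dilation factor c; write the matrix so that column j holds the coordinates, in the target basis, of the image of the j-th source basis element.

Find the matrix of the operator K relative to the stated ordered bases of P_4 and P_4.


image of 1: 3
image of x: -(5/2)x + 1
image of x^2: (57/4)x^2 + 2x + 1
image of x^3: -(211/8)x^3 + 3x^2 + 3x + 1
image of x^4: (1457/16)x^4 + 4x^3 + 6x^2 + 4x + 1
each image's coordinates form column j of the matrix

the matrix is [[3, 1, 1, 1, 1]; [0, -5/2, 2, 3, 4]; [0, 0, 57/4, 3, 6]; [0, 0, 0, -211/8, 4]; [0, 0, 0, 0, 1457/16]] (rows listed top to bottom)


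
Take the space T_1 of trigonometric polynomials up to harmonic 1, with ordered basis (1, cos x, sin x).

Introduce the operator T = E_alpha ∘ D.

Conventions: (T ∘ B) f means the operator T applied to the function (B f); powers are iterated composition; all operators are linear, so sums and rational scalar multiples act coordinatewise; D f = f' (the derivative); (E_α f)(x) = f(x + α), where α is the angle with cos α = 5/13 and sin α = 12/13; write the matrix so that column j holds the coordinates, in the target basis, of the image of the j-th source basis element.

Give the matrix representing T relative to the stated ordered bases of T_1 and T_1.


image of 1: 0
image of cos x: -(12/13)cos x - (5/13)sin x
image of sin x: (5/13)cos x - (12/13)sin x
each image's coordinates form column j of the matrix

the matrix is [[0, 0, 0]; [0, -12/13, 5/13]; [0, -5/13, -12/13]] (rows listed top to bottom)


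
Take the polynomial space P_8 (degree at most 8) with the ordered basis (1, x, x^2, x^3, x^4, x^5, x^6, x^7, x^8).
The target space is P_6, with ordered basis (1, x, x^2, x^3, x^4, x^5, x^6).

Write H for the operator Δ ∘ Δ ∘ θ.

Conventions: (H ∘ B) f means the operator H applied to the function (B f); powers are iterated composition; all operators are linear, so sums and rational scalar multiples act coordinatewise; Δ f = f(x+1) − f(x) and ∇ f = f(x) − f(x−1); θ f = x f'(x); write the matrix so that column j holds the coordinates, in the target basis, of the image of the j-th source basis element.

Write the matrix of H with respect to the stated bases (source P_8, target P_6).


image of 1: 0
image of x: 0
image of x^2: 4
image of x^3: 18x + 18
image of x^4: 48x^2 + 96x + 56
image of x^5: 100x^3 + 300x^2 + 350x + 150
image of x^6: 180x^4 + 720x^3 + 1260x^2 + 1080x + 372
image of x^7: 294x^5 + 1470x^4 + 3430x^3 + 4410x^2 + 3038x + 882
image of x^8: 448x^6 + 2688x^5 + 7840x^4 + 13440x^3 + 13888x^2 + 8064x + 2032
each image's coordinates form column j of the matrix

the matrix is [[0, 0, 4, 18, 56, 150, 372, 882, 2032]; [0, 0, 0, 18, 96, 350, 1080, 3038, 8064]; [0, 0, 0, 0, 48, 300, 1260, 4410, 13888]; [0, 0, 0, 0, 0, 100, 720, 3430, 13440]; [0, 0, 0, 0, 0, 0, 180, 1470, 7840]; [0, 0, 0, 0, 0, 0, 0, 294, 2688]; [0, 0, 0, 0, 0, 0, 0, 0, 448]] (rows listed top to bottom)


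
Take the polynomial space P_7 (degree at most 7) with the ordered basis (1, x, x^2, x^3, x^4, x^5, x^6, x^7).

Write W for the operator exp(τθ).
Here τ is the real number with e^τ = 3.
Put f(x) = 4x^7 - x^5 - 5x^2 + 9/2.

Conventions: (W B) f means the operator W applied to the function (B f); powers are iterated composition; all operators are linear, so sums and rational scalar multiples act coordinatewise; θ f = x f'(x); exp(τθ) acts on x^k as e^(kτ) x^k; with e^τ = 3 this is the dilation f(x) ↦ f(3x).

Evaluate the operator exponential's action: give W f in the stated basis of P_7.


exp(τθ) x^k = e^(kτ) x^k; with e^τ = 3 this sends x^k to 3^k x^k
x^2 ↦ 9 x^2
x^5 ↦ 243 x^5
x^7 ↦ 2187 x^7
applying this coordinatewise to f: exp(τθ) f = 8748x^7 - 243x^5 - 45x^2 + 9/2

the result is g(x) = 8748x^7 - 243x^5 - 45x^2 + 9/2


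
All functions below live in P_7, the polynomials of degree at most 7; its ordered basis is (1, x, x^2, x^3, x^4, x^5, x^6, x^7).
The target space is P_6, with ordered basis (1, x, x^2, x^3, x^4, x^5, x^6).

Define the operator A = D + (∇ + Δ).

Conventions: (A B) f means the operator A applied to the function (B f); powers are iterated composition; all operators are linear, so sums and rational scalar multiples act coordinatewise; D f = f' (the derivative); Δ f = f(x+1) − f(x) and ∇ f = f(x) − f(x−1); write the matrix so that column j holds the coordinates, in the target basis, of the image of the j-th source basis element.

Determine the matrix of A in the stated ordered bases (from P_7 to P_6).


the matrix is [[0, 3, 0, 2, 0, 2, 0, 2]; [0, 0, 6, 0, 8, 0, 12, 0]; [0, 0, 0, 9, 0, 20, 0, 42]; [0, 0, 0, 0, 12, 0, 40, 0]; [0, 0, 0, 0, 0, 15, 0, 70]; [0, 0, 0, 0, 0, 0, 18, 0]; [0, 0, 0, 0, 0, 0, 0, 21]] (rows listed top to bottom)

image of 1: 0
image of x: 3
image of x^2: 6x
image of x^3: 9x^2 + 2
image of x^4: 12x^3 + 8x
image of x^5: 15x^4 + 20x^2 + 2
image of x^6: 18x^5 + 40x^3 + 12x
image of x^7: 21x^6 + 70x^4 + 42x^2 + 2
each image's coordinates form column j of the matrix


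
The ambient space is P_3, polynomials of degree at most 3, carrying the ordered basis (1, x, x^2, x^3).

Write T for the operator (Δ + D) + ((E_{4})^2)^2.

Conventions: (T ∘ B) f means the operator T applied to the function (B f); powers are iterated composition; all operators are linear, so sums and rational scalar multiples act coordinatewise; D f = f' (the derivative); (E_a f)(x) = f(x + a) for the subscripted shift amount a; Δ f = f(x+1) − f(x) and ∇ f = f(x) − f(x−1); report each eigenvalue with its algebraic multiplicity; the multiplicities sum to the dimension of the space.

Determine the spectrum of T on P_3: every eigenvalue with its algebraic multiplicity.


λ = 1 (multiplicity 4)

image of 1: 1
image of x: x + 18
image of x^2: x^2 + 36x + 257
image of x^3: x^3 + 54x^2 + 771x + 4097
the matrix is upper triangular; its diagonal is (1, 1, 1, 1)
for a triangular matrix the eigenvalues are the diagonal entries, with algebraic multiplicity their repetition count


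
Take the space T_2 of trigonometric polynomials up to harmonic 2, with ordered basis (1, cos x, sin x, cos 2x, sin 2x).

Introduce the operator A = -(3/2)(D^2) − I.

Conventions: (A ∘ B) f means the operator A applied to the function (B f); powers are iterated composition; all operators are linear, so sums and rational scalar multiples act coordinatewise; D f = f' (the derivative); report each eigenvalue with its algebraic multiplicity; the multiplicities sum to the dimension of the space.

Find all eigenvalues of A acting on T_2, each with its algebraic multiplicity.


λ = -1 (multiplicity 1), λ = 1/2 (multiplicity 2), λ = 5 (multiplicity 2)

image of 1: -1
image of cos x: (1/2)cos x
image of sin x: (1/2)sin x
image of cos 2x: 5cos 2x
image of sin 2x: 5sin 2x
the matrix is diagonal; its diagonal is (-1, 1/2, 1/2, 5, 5)
for a triangular matrix the eigenvalues are the diagonal entries, with algebraic multiplicity their repetition count


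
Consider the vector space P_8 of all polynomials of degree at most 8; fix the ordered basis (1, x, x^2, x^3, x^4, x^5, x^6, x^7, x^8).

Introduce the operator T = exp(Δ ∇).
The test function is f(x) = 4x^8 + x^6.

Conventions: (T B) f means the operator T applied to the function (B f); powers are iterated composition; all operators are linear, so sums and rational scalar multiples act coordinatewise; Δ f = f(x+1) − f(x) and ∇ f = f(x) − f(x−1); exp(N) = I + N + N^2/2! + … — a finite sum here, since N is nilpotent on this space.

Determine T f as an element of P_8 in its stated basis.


g(x) = 4x^8 + 225x^6 + 3950x^4 + 20594x^2 + 14638

order-1 term: 224x^6 + 590x^4 + 254x^2 + 10
order-2 term: 3360x^4 + 6900x^2 + 1068
order-3 term: 13440x^2 + 6840
order-4 term: 6720
the series for exp(Δ ∇) f terminates at order 4
exp(Δ ∇) f = 4x^8 + 225x^6 + 3950x^4 + 20594x^2 + 14638


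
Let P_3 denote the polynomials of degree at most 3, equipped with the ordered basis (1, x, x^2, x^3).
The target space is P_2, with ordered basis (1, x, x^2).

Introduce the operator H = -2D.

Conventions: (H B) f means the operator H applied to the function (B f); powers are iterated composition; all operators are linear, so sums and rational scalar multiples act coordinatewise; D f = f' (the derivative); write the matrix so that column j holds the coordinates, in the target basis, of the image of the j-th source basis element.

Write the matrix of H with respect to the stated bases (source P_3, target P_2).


the matrix is [[0, -2, 0, 0]; [0, 0, -4, 0]; [0, 0, 0, -6]] (rows listed top to bottom)

image of 1: 0
image of x: -2
image of x^2: -4x
image of x^3: -6x^2
each image's coordinates form column j of the matrix


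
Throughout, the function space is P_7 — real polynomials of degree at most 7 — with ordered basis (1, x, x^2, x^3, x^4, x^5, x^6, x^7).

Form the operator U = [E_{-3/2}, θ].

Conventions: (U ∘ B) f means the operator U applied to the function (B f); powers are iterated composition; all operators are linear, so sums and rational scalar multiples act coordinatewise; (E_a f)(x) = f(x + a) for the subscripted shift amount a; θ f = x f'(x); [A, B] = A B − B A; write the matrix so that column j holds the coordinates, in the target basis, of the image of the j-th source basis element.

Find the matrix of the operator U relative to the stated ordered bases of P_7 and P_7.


the matrix is [[0, -3/2, 9/2, -81/8, 81/4, -1215/32, 2187/32, -15309/128]; [0, 0, -3, 27/2, -81/2, 405/4, -3645/16, 15309/32]; [0, 0, 0, -9/2, 27, -405/4, 1215/4, -25515/32]; [0, 0, 0, 0, -6, 45, -405/2, 2835/4]; [0, 0, 0, 0, 0, -15/2, 135/2, -2835/8]; [0, 0, 0, 0, 0, 0, -9, 189/2]; [0, 0, 0, 0, 0, 0, 0, -21/2]; [0, 0, 0, 0, 0, 0, 0, 0]] (rows listed top to bottom)

image of 1: 0
image of x: -3/2
image of x^2: -3x + 9/2
image of x^3: -(9/2)x^2 + (27/2)x - 81/8
image of x^4: -6x^3 + 27x^2 - (81/2)x + 81/4
image of x^5: -(15/2)x^4 + 45x^3 - (405/4)x^2 + (405/4)x - 1215/32
image of x^6: -9x^5 + (135/2)x^4 - (405/2)x^3 + (1215/4)x^2 - (3645/16)x + 2187/32
image of x^7: -(21/2)x^6 + (189/2)x^5 - (2835/8)x^4 + (2835/4)x^3 - (25515/32)x^2 + (15309/32)x - 15309/128
each image's coordinates form column j of the matrix


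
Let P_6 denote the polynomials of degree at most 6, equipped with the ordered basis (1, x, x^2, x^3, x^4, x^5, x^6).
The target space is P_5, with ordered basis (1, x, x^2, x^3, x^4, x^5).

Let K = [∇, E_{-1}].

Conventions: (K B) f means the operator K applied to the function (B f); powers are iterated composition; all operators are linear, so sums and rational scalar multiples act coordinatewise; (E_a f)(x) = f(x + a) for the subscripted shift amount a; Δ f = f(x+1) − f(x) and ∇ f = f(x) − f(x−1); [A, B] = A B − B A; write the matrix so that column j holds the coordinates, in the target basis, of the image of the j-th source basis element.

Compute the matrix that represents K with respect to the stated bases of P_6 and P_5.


image of 1: 0
image of x: 0
image of x^2: 0
image of x^3: 0
image of x^4: 0
image of x^5: 0
image of x^6: 0
each image's coordinates form column j of the matrix

the matrix is [[0, 0, 0, 0, 0, 0, 0]; [0, 0, 0, 0, 0, 0, 0]; [0, 0, 0, 0, 0, 0, 0]; [0, 0, 0, 0, 0, 0, 0]; [0, 0, 0, 0, 0, 0, 0]; [0, 0, 0, 0, 0, 0, 0]] (rows listed top to bottom)


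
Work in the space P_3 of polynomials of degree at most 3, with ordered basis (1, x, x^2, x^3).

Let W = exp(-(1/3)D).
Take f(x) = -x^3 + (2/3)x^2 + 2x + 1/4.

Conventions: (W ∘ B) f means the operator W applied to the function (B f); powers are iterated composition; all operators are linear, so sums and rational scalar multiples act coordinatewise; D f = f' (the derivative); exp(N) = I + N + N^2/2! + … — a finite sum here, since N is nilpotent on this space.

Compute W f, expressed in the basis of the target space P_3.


g(x) = -x^3 + (5/3)x^2 + (11/9)x - 11/36

order-1 term: x^2 - (4/9)x - 2/3
order-2 term: -(1/3)x + 2/27
order-3 term: 1/27
the series for exp(-(1/3)D) f terminates at order 3
exp(-(1/3)D) f = -x^3 + (5/3)x^2 + (11/9)x - 11/36


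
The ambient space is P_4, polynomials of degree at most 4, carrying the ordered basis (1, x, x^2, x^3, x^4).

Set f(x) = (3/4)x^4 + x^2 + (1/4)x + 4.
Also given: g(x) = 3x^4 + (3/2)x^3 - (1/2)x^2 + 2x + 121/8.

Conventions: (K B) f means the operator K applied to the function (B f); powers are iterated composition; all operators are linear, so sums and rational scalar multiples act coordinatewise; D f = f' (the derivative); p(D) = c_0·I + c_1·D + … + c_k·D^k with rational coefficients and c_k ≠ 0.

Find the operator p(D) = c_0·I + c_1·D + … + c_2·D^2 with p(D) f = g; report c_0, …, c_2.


c_0 = 4, c_1 = 1/2, c_2 = -1/2

D^0 f = (3/4)x^4 + x^2 + (1/4)x + 4
D^1 f = 3x^3 + 2x + 1/4
D^2 f = 9x^2 + 2
matching coefficients of g against c_0 f + c_1 Df + … from the top degree down determines the c_i
solution: c_0 = 4, c_1 = 1/2, c_2 = -1/2


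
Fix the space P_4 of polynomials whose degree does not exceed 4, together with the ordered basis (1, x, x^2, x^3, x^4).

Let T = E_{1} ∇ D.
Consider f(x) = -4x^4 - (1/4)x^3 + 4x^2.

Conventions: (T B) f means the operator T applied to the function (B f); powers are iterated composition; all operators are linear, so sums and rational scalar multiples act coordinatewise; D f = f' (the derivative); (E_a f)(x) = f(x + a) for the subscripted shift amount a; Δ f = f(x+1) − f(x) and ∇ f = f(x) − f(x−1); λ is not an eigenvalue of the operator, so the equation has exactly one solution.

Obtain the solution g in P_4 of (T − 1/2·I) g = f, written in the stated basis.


the result is g(x) = 8x^4 + (1/2)x^3 + 184x^2 + 198x + 803

write g with unknown coordinates in the stated basis and equate coefficients in (T − 1/2·I) g = f
solving from the highest basis element down gives g = 8x^4 + (1/2)x^3 + 184x^2 + 198x + 803
check: T g = 96x^2 + 99x + 803/2
so T g − 1/2·g = -4x^4 - (1/4)x^3 + 4x^2 = f ✓


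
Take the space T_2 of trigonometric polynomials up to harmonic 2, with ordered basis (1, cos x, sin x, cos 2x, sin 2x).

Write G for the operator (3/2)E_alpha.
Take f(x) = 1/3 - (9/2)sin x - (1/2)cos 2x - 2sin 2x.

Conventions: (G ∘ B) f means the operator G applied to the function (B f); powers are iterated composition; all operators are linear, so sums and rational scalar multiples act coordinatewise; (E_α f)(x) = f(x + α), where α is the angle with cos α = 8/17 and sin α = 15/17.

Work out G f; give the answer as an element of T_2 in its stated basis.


E_alpha f = 1/3 - (135/34)cos x - (36/17)sin x - (47/34)cos 2x + (26/17)sin 2x
((3/2)E_alpha) f = 1/2 - (405/68)cos x - (54/17)sin x - (141/68)cos 2x + (39/17)sin 2x

the image equals g(x) = 1/2 - (405/68)cos x - (54/17)sin x - (141/68)cos 2x + (39/17)sin 2x


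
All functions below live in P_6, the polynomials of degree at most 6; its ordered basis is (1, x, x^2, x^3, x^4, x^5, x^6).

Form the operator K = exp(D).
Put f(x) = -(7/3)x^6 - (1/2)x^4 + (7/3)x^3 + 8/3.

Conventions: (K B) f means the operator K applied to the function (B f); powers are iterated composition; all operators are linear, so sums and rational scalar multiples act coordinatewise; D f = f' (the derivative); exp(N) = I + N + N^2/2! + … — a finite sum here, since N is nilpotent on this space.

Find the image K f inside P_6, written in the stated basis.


g(x) = -(7/3)x^6 - 14x^5 - (71/2)x^4 - (139/3)x^3 - 31x^2 - 9x + 13/6

order-1 term: -14x^5 - 2x^3 + 7x^2
order-2 term: -35x^4 - 3x^2 + 7x
order-3 term: -(140/3)x^3 - 2x + 7/3
order-4 term: -35x^2 - 1/2
order-5 term: -14x
order-6 term: -7/3
the series for exp(D) f terminates at order 6
exp(D) f = -(7/3)x^6 - 14x^5 - (71/2)x^4 - (139/3)x^3 - 31x^2 - 9x + 13/6


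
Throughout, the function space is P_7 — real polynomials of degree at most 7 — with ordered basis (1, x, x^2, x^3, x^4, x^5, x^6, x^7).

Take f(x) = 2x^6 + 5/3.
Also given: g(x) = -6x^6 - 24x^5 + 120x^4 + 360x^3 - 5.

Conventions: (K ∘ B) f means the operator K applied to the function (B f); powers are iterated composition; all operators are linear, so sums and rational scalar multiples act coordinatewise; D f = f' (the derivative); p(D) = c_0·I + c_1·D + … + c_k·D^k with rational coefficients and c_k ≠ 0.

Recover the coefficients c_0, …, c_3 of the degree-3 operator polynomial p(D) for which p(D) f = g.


D^0 f = 2x^6 + 5/3
D^1 f = 12x^5
D^2 f = 60x^4
D^3 f = 240x^3
matching coefficients of g against c_0 f + c_1 Df + … from the top degree down determines the c_i
solution: c_0 = -3, c_1 = -2, c_2 = 2, c_3 = 3/2

p(D) = -3·I − 2·D + 2·D^2 + (3/2)·D^3, i.e. c_0 = -3, c_1 = -2, c_2 = 2, c_3 = 3/2


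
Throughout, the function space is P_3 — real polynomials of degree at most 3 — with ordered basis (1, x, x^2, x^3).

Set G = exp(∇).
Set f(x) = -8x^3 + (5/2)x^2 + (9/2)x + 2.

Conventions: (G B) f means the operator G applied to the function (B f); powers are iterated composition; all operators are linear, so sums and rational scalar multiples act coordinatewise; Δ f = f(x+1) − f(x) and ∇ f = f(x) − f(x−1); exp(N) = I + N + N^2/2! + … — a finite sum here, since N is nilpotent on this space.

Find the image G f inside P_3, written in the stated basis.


the result is g(x) = -8x^3 - (43/2)x^2 + (19/2)x + 29/2

order-1 term: -24x^2 + 29x - 6
order-2 term: -24x + 53/2
order-3 term: -8
the series for exp(∇) f terminates at order 3
exp(∇) f = -8x^3 - (43/2)x^2 + (19/2)x + 29/2


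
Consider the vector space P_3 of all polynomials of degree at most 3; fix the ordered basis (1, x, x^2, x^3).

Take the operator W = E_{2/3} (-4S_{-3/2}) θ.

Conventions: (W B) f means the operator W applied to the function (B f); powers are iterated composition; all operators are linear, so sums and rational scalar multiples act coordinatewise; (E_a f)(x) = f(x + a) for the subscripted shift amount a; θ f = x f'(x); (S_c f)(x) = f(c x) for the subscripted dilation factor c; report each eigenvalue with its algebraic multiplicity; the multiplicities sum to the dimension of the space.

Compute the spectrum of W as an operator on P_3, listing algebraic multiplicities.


λ = -18 (multiplicity 1), λ = 0 (multiplicity 1), λ = 6 (multiplicity 1), λ = 81/2 (multiplicity 1)

image of 1: 0
image of x: 6x + 4
image of x^2: -18x^2 - 24x - 8
image of x^3: (81/2)x^3 + 81x^2 + 54x + 12
the matrix is upper triangular; its diagonal is (0, 6, -18, 81/2)
for a triangular matrix the eigenvalues are the diagonal entries, with algebraic multiplicity their repetition count


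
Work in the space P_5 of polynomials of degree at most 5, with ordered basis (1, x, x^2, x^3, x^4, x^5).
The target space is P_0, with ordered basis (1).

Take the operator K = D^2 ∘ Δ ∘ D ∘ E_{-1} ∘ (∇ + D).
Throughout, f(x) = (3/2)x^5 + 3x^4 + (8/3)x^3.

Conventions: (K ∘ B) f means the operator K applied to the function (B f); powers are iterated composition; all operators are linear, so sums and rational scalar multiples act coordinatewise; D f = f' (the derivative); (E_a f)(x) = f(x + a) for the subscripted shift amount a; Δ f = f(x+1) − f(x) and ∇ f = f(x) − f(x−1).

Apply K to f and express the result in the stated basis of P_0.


g(x) = 360

∇ f = (15/2)x^4 - 3x^3 + 5x^2 - (7/2)x + 7/6
D f = (15/2)x^4 + 12x^3 + 8x^2
(∇ + D) f = 15x^4 + 9x^3 + 13x^2 - (7/2)x + 7/6
E_{-1} (∇ + D) f = 15x^4 - 51x^3 + 76x^2 - (125/2)x + 71/3
D E_{-1} (∇ + D) f = 60x^3 - 153x^2 + 152x - 125/2
Δ D E_{-1} (∇ + D) f = 180x^2 - 126x + 59
D (Δ ∘ D ∘ E_{-1}) (∇ + D) f = 360x - 126
D D (Δ ∘ D ∘ E_{-1}) (∇ + D) f = 360


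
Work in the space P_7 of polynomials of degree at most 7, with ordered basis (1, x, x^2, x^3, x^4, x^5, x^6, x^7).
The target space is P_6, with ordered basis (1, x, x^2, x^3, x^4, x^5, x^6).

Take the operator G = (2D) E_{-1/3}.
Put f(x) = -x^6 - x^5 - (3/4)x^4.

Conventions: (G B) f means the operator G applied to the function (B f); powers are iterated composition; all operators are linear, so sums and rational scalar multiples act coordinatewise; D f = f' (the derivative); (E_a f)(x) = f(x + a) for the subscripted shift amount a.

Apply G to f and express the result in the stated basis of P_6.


the result is g(x) = -12x^5 + 10x^4 - 6x^3 + (34/9)x^2 - (34/27)x + 4/27

E_{-1/3} f = -x^6 + x^5 - (3/4)x^4 + (17/27)x^3 - (17/54)x^2 + (2/27)x - 19/2916
D E_{-1/3} f = -6x^5 + 5x^4 - 3x^3 + (17/9)x^2 - (17/27)x + 2/27
(2D) E_{-1/3} f = -12x^5 + 10x^4 - 6x^3 + (34/9)x^2 - (34/27)x + 4/27


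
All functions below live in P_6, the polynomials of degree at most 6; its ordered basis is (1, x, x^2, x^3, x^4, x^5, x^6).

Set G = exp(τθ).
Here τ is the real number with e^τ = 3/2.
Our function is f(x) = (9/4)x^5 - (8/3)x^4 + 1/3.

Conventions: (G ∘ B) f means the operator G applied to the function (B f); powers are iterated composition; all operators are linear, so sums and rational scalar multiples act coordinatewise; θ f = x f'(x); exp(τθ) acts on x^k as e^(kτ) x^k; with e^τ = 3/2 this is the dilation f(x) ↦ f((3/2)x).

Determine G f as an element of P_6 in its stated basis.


g(x) = (2187/128)x^5 - (27/2)x^4 + 1/3

exp(τθ) x^k = e^(kτ) x^k; with e^τ = 3/2 this sends x^k to (3/2)^k x^k
x^4 ↦ 81/16 x^4
x^5 ↦ 243/32 x^5
applying this coordinatewise to f: exp(τθ) f = (2187/128)x^5 - (27/2)x^4 + 1/3


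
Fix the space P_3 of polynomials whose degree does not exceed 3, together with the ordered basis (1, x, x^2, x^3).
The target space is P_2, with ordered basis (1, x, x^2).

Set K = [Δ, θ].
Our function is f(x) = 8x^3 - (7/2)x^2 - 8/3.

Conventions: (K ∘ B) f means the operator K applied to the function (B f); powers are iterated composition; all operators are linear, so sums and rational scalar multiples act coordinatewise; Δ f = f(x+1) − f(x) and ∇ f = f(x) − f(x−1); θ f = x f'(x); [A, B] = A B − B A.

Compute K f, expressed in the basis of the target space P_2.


θ f = 24x^3 - 7x^2
Δ θ f = 72x^2 + 58x + 17
Δ f = 24x^2 + 17x + 9/2
θ Δ f = 48x^2 + 17x
[Δ, θ] f = 24x^2 + 41x + 17

the image equals g(x) = 24x^2 + 41x + 17


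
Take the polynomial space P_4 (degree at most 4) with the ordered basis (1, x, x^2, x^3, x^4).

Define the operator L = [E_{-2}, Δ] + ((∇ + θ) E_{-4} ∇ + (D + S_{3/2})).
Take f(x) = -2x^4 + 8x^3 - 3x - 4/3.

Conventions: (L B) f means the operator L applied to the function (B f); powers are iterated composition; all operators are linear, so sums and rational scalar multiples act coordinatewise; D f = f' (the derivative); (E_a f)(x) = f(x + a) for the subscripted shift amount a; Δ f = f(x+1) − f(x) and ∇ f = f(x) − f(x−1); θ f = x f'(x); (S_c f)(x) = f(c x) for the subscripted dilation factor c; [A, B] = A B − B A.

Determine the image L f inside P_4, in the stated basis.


Δ f = -8x^3 + 12x^2 + 16x + 3
E_{-2} Δ f = -8x^3 + 60x^2 - 128x + 83
E_{-2} f = -2x^4 + 24x^3 - 96x^2 + 157x - 274/3
Δ E_{-2} f = -8x^3 + 60x^2 - 128x + 83
[E_{-2}, Δ] f = 0
∇ f = -8x^3 + 36x^2 - 32x + 7
E_{-4} ∇ f = -8x^3 + 132x^2 - 704x + 1223
∇ E_{-4} ∇ f = -24x^2 + 288x - 844
θ E_{-4} ∇ f = -24x^3 + 264x^2 - 704x
(∇ + θ) E_{-4} ∇ f = -24x^3 + 240x^2 - 416x - 844
D f = -8x^3 + 24x^2 - 3
S_{3/2} f = -(81/8)x^4 + 27x^3 - (9/2)x - 4/3
(D + S_{3/2}) f = -(81/8)x^4 + 19x^3 + 24x^2 - (9/2)x - 13/3
((∇ + θ) E_{-4} ∇ + (D + S_{3/2})) f = -(81/8)x^4 - 5x^3 + 264x^2 - (841/2)x - 2545/3
([E_{-2}, Δ] + ((∇ + θ) E_{-4} ∇ + (D + S_{3/2}))) f = -(81/8)x^4 - 5x^3 + 264x^2 - (841/2)x - 2545/3

the result is g(x) = -(81/8)x^4 - 5x^3 + 264x^2 - (841/2)x - 2545/3


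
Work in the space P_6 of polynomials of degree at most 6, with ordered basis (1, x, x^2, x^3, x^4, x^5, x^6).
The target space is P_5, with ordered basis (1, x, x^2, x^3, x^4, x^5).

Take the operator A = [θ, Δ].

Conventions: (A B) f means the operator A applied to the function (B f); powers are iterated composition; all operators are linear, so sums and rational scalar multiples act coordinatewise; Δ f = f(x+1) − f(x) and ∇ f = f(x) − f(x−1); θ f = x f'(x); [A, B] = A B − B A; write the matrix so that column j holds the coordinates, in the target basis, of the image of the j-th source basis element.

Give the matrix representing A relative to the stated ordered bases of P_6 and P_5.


image of 1: 0
image of x: -1
image of x^2: -2x - 2
image of x^3: -3x^2 - 6x - 3
image of x^4: -4x^3 - 12x^2 - 12x - 4
image of x^5: -5x^4 - 20x^3 - 30x^2 - 20x - 5
image of x^6: -6x^5 - 30x^4 - 60x^3 - 60x^2 - 30x - 6
each image's coordinates form column j of the matrix

the matrix is [[0, -1, -2, -3, -4, -5, -6]; [0, 0, -2, -6, -12, -20, -30]; [0, 0, 0, -3, -12, -30, -60]; [0, 0, 0, 0, -4, -20, -60]; [0, 0, 0, 0, 0, -5, -30]; [0, 0, 0, 0, 0, 0, -6]] (rows listed top to bottom)


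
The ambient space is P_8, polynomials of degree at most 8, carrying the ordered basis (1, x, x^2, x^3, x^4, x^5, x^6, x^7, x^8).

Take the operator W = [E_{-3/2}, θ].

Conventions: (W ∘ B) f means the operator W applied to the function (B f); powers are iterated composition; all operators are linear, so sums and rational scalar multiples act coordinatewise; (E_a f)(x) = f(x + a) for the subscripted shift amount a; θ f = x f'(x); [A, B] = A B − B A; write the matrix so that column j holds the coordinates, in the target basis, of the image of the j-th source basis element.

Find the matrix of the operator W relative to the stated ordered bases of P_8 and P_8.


image of 1: 0
image of x: -3/2
image of x^2: -3x + 9/2
image of x^3: -(9/2)x^2 + (27/2)x - 81/8
image of x^4: -6x^3 + 27x^2 - (81/2)x + 81/4
image of x^5: -(15/2)x^4 + 45x^3 - (405/4)x^2 + (405/4)x - 1215/32
image of x^6: -9x^5 + (135/2)x^4 - (405/2)x^3 + (1215/4)x^2 - (3645/16)x + 2187/32
image of x^7: -(21/2)x^6 + (189/2)x^5 - (2835/8)x^4 + (2835/4)x^3 - (25515/32)x^2 + (15309/32)x - 15309/128
image of x^8: -12x^7 + 126x^6 - 567x^5 + (2835/2)x^4 - (8505/4)x^3 + (15309/8)x^2 - (15309/16)x + 6561/32
each image's coordinates form column j of the matrix

the matrix is [[0, -3/2, 9/2, -81/8, 81/4, -1215/32, 2187/32, -15309/128, 6561/32]; [0, 0, -3, 27/2, -81/2, 405/4, -3645/16, 15309/32, -15309/16]; [0, 0, 0, -9/2, 27, -405/4, 1215/4, -25515/32, 15309/8]; [0, 0, 0, 0, -6, 45, -405/2, 2835/4, -8505/4]; [0, 0, 0, 0, 0, -15/2, 135/2, -2835/8, 2835/2]; [0, 0, 0, 0, 0, 0, -9, 189/2, -567]; [0, 0, 0, 0, 0, 0, 0, -21/2, 126]; [0, 0, 0, 0, 0, 0, 0, 0, -12]; [0, 0, 0, 0, 0, 0, 0, 0, 0]] (rows listed top to bottom)


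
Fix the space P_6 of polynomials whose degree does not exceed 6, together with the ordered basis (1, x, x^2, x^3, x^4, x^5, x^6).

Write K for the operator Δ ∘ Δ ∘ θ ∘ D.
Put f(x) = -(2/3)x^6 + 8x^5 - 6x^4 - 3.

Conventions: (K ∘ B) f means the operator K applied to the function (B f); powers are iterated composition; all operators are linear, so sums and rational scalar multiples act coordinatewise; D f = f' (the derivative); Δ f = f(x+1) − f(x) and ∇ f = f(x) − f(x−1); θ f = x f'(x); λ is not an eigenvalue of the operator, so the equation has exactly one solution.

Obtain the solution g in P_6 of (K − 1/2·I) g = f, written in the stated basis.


the result is g(x) = (4/3)x^6 - 16x^5 + 12x^4 + 1600x^3 - 2880x^2 - 8032x + 33574

write g with unknown coordinates in the stated basis and equate coefficients in (K − 1/2·I) g = f
solving from the highest basis element down gives g = (4/3)x^6 - 16x^5 + 12x^4 + 1600x^3 - 2880x^2 - 8032x + 33574
check: K g = 800x^3 - 1440x^2 - 4016x + 16784
so K g − 1/2·g = -(2/3)x^6 + 8x^5 - 6x^4 - 3 = f ✓


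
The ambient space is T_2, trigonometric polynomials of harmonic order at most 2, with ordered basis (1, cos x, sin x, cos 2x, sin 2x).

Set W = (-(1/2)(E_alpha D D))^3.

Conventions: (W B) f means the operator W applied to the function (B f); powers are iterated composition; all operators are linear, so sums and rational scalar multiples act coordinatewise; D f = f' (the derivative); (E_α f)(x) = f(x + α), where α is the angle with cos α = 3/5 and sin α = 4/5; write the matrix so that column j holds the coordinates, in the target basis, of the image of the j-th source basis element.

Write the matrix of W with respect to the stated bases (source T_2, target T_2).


image of 1: 0
image of cos x: -(117/1000)cos x - (11/250)sin x
image of sin x: (11/250)cos x - (117/1000)sin x
image of cos 2x: (94024/15625)cos 2x + (82368/15625)sin 2x
image of sin 2x: -(82368/15625)cos 2x + (94024/15625)sin 2x
each image's coordinates form column j of the matrix

the matrix is [[0, 0, 0, 0, 0]; [0, -117/1000, 11/250, 0, 0]; [0, -11/250, -117/1000, 0, 0]; [0, 0, 0, 94024/15625, -82368/15625]; [0, 0, 0, 82368/15625, 94024/15625]] (rows listed top to bottom)


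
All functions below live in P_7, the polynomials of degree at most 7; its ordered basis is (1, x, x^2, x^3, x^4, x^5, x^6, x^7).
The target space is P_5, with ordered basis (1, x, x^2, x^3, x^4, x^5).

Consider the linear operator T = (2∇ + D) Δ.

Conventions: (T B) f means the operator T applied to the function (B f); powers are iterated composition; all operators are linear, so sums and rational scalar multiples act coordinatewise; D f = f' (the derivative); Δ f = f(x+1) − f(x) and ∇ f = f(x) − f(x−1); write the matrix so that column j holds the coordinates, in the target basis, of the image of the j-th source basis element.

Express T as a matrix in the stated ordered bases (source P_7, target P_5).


the matrix is [[0, 0, 6, 3, 8, 5, 10, 7]; [0, 0, 0, 18, 12, 40, 30, 70]; [0, 0, 0, 0, 36, 30, 120, 105]; [0, 0, 0, 0, 0, 60, 60, 280]; [0, 0, 0, 0, 0, 0, 90, 105]; [0, 0, 0, 0, 0, 0, 0, 126]] (rows listed top to bottom)

image of 1: 0
image of x: 0
image of x^2: 6
image of x^3: 18x + 3
image of x^4: 36x^2 + 12x + 8
image of x^5: 60x^3 + 30x^2 + 40x + 5
image of x^6: 90x^4 + 60x^3 + 120x^2 + 30x + 10
image of x^7: 126x^5 + 105x^4 + 280x^3 + 105x^2 + 70x + 7
each image's coordinates form column j of the matrix


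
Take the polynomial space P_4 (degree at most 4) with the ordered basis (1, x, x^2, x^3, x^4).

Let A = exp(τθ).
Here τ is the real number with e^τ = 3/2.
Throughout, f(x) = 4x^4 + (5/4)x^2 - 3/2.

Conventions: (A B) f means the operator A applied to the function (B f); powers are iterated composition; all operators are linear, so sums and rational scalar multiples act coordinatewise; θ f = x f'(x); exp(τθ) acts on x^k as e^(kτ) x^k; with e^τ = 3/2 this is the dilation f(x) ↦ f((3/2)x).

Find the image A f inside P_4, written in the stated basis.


the result is g(x) = (81/4)x^4 + (45/16)x^2 - 3/2

exp(τθ) x^k = e^(kτ) x^k; with e^τ = 3/2 this sends x^k to (3/2)^k x^k
x^2 ↦ 9/4 x^2
x^4 ↦ 81/16 x^4
applying this coordinatewise to f: exp(τθ) f = (81/4)x^4 + (45/16)x^2 - 3/2


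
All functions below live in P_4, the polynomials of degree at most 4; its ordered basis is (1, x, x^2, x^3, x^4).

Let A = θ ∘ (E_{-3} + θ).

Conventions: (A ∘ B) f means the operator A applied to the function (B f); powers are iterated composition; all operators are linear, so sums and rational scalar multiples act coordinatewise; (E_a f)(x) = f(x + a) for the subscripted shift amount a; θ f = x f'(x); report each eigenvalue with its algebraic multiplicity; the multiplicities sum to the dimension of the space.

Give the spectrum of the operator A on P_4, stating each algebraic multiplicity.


λ = 0 (multiplicity 1), λ = 2 (multiplicity 1), λ = 6 (multiplicity 1), λ = 12 (multiplicity 1), λ = 20 (multiplicity 1)

image of 1: 0
image of x: 2x
image of x^2: 6x^2 - 6x
image of x^3: 12x^3 - 18x^2 + 27x
image of x^4: 20x^4 - 36x^3 + 108x^2 - 108x
the matrix is upper triangular; its diagonal is (0, 2, 6, 12, 20)
for a triangular matrix the eigenvalues are the diagonal entries, with algebraic multiplicity their repetition count


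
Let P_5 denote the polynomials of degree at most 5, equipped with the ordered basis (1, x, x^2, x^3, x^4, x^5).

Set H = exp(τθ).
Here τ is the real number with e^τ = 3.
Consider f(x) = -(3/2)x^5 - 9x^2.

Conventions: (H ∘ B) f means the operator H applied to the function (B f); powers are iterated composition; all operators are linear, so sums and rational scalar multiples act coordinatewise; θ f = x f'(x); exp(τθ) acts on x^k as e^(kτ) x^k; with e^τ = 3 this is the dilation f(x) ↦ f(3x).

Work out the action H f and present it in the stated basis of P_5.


the result is g(x) = -(729/2)x^5 - 81x^2

exp(τθ) x^k = e^(kτ) x^k; with e^τ = 3 this sends x^k to 3^k x^k
x^2 ↦ 9 x^2
x^5 ↦ 243 x^5
applying this coordinatewise to f: exp(τθ) f = -(729/2)x^5 - 81x^2


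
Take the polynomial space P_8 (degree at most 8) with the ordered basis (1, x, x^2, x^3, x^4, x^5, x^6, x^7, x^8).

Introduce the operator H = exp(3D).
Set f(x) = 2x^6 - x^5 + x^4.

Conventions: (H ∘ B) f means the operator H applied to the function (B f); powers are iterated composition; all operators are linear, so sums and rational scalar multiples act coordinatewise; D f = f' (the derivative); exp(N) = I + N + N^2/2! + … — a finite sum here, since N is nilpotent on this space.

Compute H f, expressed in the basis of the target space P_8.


the result is g(x) = 2x^6 + 35x^5 + 256x^4 + 1002x^3 + 2214x^2 + 2619x + 1296

order-1 term: 36x^5 - 15x^4 + 12x^3
order-2 term: 270x^4 - 90x^3 + 54x^2
order-3 term: 1080x^3 - 270x^2 + 108x
order-4 term: 2430x^2 - 405x + 81
order-5 term: 2916x - 243
order-6 term: 1458
the series for exp(3D) f terminates at order 6
exp(3D) f = 2x^6 + 35x^5 + 256x^4 + 1002x^3 + 2214x^2 + 2619x + 1296


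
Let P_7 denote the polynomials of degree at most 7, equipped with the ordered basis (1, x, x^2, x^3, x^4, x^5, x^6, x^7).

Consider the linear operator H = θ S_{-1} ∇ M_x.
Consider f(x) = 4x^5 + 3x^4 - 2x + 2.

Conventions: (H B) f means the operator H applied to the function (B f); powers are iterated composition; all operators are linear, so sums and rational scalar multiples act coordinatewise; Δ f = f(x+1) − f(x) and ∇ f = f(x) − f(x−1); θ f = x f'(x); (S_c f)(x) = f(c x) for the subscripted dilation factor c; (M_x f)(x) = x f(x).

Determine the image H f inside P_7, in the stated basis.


M_x f = 4x^6 + 3x^5 - 2x^2 + 2x
∇ M_x f = 24x^5 - 45x^4 + 50x^3 - 30x^2 + 5x + 3
S_{-1} ∇ M_x f = -24x^5 - 45x^4 - 50x^3 - 30x^2 - 5x + 3
θ (S_{-1} ∇) M_x f = -120x^5 - 180x^4 - 150x^3 - 60x^2 - 5x

the result is g(x) = -120x^5 - 180x^4 - 150x^3 - 60x^2 - 5x


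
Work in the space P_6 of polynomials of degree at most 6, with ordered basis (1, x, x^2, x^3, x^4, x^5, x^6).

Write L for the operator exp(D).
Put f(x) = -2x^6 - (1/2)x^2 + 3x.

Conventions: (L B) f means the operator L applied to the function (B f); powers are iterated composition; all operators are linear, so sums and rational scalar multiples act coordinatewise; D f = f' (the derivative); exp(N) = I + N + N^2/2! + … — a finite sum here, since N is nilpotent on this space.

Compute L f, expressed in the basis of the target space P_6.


order-1 term: -12x^5 - x + 3
order-2 term: -30x^4 - 1/2
order-3 term: -40x^3
order-4 term: -30x^2
order-5 term: -12x
order-6 term: -2
the series for exp(D) f terminates at order 6
exp(D) f = -2x^6 - 12x^5 - 30x^4 - 40x^3 - (61/2)x^2 - 10x + 1/2

the image equals g(x) = -2x^6 - 12x^5 - 30x^4 - 40x^3 - (61/2)x^2 - 10x + 1/2


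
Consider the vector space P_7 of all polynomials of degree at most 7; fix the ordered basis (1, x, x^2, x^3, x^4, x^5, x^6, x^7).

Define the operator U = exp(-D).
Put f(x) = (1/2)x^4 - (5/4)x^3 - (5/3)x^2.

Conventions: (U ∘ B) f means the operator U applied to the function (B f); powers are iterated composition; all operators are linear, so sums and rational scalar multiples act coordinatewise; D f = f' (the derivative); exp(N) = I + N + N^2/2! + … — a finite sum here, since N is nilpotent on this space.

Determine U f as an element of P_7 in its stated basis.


order-1 term: -2x^3 + (15/4)x^2 + (10/3)x
order-2 term: 3x^2 - (15/4)x - 5/3
order-3 term: -2x + 5/4
order-4 term: 1/2
the series for exp(-D) f terminates at order 4
exp(-D) f = (1/2)x^4 - (13/4)x^3 + (61/12)x^2 - (29/12)x + 1/12

the result is g(x) = (1/2)x^4 - (13/4)x^3 + (61/12)x^2 - (29/12)x + 1/12


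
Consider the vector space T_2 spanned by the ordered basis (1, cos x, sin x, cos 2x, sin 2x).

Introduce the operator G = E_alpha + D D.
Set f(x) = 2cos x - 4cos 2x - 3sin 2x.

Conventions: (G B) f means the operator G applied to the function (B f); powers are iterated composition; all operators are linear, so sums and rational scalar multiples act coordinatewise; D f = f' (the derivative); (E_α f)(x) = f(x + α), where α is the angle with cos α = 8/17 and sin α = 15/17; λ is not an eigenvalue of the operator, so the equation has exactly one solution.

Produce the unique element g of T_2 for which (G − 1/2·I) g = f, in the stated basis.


write g with unknown coordinates in the stated basis and equate coefficients in (G − 1/2·I) g = f
solving from the highest basis element down gives g = -(28/25)cos x + (24/25)sin x + (26264/30361)cos 2x + (13698/30361)sin 2x
check: G g = (36/25)cos x + (12/25)sin x - (108312/30361)cos 2x - (84234/30361)sin 2x
so G g − 1/2·g = 2cos x - 4cos 2x - 3sin 2x = f ✓

the image equals g(x) = -(28/25)cos x + (24/25)sin x + (26264/30361)cos 2x + (13698/30361)sin 2x
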